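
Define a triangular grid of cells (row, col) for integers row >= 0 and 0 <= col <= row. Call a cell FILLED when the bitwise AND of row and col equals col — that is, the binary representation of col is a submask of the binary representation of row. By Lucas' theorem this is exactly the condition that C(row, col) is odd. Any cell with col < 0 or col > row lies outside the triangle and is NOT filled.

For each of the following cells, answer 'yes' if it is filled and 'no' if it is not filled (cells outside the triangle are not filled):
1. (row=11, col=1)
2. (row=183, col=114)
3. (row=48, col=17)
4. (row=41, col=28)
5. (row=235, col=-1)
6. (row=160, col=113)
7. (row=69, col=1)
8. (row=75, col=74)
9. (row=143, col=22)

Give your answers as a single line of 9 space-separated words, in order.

(11,1): row=0b1011, col=0b1, row AND col = 0b1 = 1; 1 == 1 -> filled
(183,114): row=0b10110111, col=0b1110010, row AND col = 0b110010 = 50; 50 != 114 -> empty
(48,17): row=0b110000, col=0b10001, row AND col = 0b10000 = 16; 16 != 17 -> empty
(41,28): row=0b101001, col=0b11100, row AND col = 0b1000 = 8; 8 != 28 -> empty
(235,-1): col outside [0, 235] -> not filled
(160,113): row=0b10100000, col=0b1110001, row AND col = 0b100000 = 32; 32 != 113 -> empty
(69,1): row=0b1000101, col=0b1, row AND col = 0b1 = 1; 1 == 1 -> filled
(75,74): row=0b1001011, col=0b1001010, row AND col = 0b1001010 = 74; 74 == 74 -> filled
(143,22): row=0b10001111, col=0b10110, row AND col = 0b110 = 6; 6 != 22 -> empty

Answer: yes no no no no no yes yes no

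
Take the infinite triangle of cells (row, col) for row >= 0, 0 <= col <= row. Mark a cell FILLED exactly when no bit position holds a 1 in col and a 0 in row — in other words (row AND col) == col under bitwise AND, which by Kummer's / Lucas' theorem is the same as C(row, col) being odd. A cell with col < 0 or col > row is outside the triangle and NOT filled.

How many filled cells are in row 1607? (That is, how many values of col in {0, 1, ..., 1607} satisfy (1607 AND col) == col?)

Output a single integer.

1607 in binary = 11001000111
popcount(1607) = number of 1-bits in 11001000111 = 6
A col c satisfies (1607 AND c) == c iff every set bit of c is also set in 1607; each of the 6 set bits of 1607 can independently be on or off in c.
count = 2^6 = 64

Answer: 64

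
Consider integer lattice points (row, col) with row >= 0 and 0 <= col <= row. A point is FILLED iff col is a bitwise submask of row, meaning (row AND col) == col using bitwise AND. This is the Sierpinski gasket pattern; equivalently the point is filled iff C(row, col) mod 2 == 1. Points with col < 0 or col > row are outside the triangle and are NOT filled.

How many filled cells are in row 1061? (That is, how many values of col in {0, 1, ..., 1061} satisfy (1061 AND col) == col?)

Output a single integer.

Answer: 16

Derivation:
1061 in binary = 10000100101
popcount(1061) = number of 1-bits in 10000100101 = 4
A col c satisfies (1061 AND c) == c iff every set bit of c is also set in 1061; each of the 4 set bits of 1061 can independently be on or off in c.
count = 2^4 = 16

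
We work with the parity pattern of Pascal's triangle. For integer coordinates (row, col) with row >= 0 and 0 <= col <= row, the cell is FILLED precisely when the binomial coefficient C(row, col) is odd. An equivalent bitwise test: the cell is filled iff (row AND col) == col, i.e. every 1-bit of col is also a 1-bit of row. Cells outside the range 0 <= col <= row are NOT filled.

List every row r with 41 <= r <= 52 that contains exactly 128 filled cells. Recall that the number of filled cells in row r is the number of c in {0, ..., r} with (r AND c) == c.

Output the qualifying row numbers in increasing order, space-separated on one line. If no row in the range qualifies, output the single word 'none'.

Row r has 2^popcount(r) filled cells, so we need popcount(r) = log2(128) = 7.
Scan r = 41..52 and keep those with exactly 7 one-bits:
r=41=101001 popcount=3 -> skip
r=42=101010 popcount=3 -> skip
r=43=101011 popcount=4 -> skip
r=44=101100 popcount=3 -> skip
r=45=101101 popcount=4 -> skip
r=46=101110 popcount=4 -> skip
r=47=101111 popcount=5 -> skip
r=48=110000 popcount=2 -> skip
r=49=110001 popcount=3 -> skip
r=50=110010 popcount=3 -> skip
r=51=110011 popcount=4 -> skip
r=52=110100 popcount=3 -> skip
Kept rows: none

Answer: none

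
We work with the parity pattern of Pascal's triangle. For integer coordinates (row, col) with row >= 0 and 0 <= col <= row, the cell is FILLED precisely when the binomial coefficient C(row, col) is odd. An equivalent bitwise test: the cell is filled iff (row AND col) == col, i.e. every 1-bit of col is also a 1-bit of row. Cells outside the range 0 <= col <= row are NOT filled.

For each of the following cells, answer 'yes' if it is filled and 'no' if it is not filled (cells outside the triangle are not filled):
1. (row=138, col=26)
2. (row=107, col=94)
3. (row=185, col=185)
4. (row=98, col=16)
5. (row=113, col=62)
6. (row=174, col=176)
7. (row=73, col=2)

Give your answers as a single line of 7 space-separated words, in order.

Answer: no no yes no no no no

Derivation:
(138,26): row=0b10001010, col=0b11010, row AND col = 0b1010 = 10; 10 != 26 -> empty
(107,94): row=0b1101011, col=0b1011110, row AND col = 0b1001010 = 74; 74 != 94 -> empty
(185,185): row=0b10111001, col=0b10111001, row AND col = 0b10111001 = 185; 185 == 185 -> filled
(98,16): row=0b1100010, col=0b10000, row AND col = 0b0 = 0; 0 != 16 -> empty
(113,62): row=0b1110001, col=0b111110, row AND col = 0b110000 = 48; 48 != 62 -> empty
(174,176): col outside [0, 174] -> not filled
(73,2): row=0b1001001, col=0b10, row AND col = 0b0 = 0; 0 != 2 -> empty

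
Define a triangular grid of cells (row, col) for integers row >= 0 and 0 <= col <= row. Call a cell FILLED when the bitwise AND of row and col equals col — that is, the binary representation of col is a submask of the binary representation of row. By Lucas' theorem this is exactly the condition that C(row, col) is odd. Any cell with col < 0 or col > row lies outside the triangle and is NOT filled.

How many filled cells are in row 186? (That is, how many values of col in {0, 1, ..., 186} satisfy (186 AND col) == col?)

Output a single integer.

Answer: 32

Derivation:
186 in binary = 10111010
popcount(186) = number of 1-bits in 10111010 = 5
A col c satisfies (186 AND c) == c iff every set bit of c is also set in 186; each of the 5 set bits of 186 can independently be on or off in c.
count = 2^5 = 32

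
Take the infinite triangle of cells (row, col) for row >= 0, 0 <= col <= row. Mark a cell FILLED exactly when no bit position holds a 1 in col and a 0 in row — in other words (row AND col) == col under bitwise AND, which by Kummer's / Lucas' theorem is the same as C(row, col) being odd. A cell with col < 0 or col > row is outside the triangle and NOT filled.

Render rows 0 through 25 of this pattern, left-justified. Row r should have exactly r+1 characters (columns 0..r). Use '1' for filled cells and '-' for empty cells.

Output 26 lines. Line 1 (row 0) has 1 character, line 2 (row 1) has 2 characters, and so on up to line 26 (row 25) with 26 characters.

Answer: 1
11
1-1
1111
1---1
11--11
1-1-1-1
11111111
1-------1
11------11
1-1-----1-1
1111----1111
1---1---1---1
11--11--11--11
1-1-1-1-1-1-1-1
1111111111111111
1---------------1
11--------------11
1-1-------------1-1
1111------------1111
1---1-----------1---1
11--11----------11--11
1-1-1-1---------1-1-1-1
11111111--------11111111
1-------1-------1-------1
11------11------11------11

Derivation:
r0=0: 1
r1=1: 11
r2=10: 1-1
r3=11: 1111
r4=100: 1---1
r5=101: 11--11
r6=110: 1-1-1-1
r7=111: 11111111
r8=1000: 1-------1
r9=1001: 11------11
r10=1010: 1-1-----1-1
r11=1011: 1111----1111
r12=1100: 1---1---1---1
r13=1101: 11--11--11--11
r14=1110: 1-1-1-1-1-1-1-1
r15=1111: 1111111111111111
r16=10000: 1---------------1
r17=10001: 11--------------11
r18=10010: 1-1-------------1-1
r19=10011: 1111------------1111
r20=10100: 1---1-----------1---1
r21=10101: 11--11----------11--11
r22=10110: 1-1-1-1---------1-1-1-1
r23=10111: 11111111--------11111111
r24=11000: 1-------1-------1-------1
r25=11001: 11------11------11------11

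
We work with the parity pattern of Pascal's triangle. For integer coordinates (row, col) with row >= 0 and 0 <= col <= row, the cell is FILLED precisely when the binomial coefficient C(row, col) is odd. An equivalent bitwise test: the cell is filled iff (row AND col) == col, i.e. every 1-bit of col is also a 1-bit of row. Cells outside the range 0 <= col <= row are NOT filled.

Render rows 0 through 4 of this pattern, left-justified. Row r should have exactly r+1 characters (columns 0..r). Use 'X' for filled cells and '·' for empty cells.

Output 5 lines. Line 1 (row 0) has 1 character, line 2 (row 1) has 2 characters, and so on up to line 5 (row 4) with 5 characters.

Answer: X
XX
X·X
XXXX
X···X

Derivation:
r0=0: X
r1=1: XX
r2=10: X·X
r3=11: XXXX
r4=100: X···X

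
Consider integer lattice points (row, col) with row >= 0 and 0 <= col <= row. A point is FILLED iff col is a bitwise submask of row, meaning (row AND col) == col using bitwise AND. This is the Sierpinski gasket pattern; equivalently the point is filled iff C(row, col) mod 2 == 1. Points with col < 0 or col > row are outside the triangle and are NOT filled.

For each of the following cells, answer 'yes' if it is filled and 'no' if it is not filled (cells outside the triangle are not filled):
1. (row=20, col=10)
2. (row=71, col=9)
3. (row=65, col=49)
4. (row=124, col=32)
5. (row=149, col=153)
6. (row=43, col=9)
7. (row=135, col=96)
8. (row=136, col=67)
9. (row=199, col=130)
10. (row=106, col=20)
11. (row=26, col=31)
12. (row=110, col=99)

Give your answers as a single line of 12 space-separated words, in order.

(20,10): row=0b10100, col=0b1010, row AND col = 0b0 = 0; 0 != 10 -> empty
(71,9): row=0b1000111, col=0b1001, row AND col = 0b1 = 1; 1 != 9 -> empty
(65,49): row=0b1000001, col=0b110001, row AND col = 0b1 = 1; 1 != 49 -> empty
(124,32): row=0b1111100, col=0b100000, row AND col = 0b100000 = 32; 32 == 32 -> filled
(149,153): col outside [0, 149] -> not filled
(43,9): row=0b101011, col=0b1001, row AND col = 0b1001 = 9; 9 == 9 -> filled
(135,96): row=0b10000111, col=0b1100000, row AND col = 0b0 = 0; 0 != 96 -> empty
(136,67): row=0b10001000, col=0b1000011, row AND col = 0b0 = 0; 0 != 67 -> empty
(199,130): row=0b11000111, col=0b10000010, row AND col = 0b10000010 = 130; 130 == 130 -> filled
(106,20): row=0b1101010, col=0b10100, row AND col = 0b0 = 0; 0 != 20 -> empty
(26,31): col outside [0, 26] -> not filled
(110,99): row=0b1101110, col=0b1100011, row AND col = 0b1100010 = 98; 98 != 99 -> empty

Answer: no no no yes no yes no no yes no no no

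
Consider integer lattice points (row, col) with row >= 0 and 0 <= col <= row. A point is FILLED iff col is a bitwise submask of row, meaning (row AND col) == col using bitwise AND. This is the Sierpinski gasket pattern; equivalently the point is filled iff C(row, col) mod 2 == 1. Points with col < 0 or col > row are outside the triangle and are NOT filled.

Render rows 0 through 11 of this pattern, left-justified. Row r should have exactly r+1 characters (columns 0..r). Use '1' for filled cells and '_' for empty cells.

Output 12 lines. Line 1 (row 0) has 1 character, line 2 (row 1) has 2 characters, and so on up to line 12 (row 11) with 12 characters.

r0=0: 1
r1=1: 11
r2=10: 1_1
r3=11: 1111
r4=100: 1___1
r5=101: 11__11
r6=110: 1_1_1_1
r7=111: 11111111
r8=1000: 1_______1
r9=1001: 11______11
r10=1010: 1_1_____1_1
r11=1011: 1111____1111

Answer: 1
11
1_1
1111
1___1
11__11
1_1_1_1
11111111
1_______1
11______11
1_1_____1_1
1111____1111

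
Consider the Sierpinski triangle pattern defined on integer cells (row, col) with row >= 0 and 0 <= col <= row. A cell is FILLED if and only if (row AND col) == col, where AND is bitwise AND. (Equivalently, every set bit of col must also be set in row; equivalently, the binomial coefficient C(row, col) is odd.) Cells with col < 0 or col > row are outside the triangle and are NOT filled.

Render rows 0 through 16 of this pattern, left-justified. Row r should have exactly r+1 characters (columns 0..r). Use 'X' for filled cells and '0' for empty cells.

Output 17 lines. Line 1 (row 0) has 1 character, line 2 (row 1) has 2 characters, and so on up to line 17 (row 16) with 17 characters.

r0=0: X
r1=1: XX
r2=10: X0X
r3=11: XXXX
r4=100: X000X
r5=101: XX00XX
r6=110: X0X0X0X
r7=111: XXXXXXXX
r8=1000: X0000000X
r9=1001: XX000000XX
r10=1010: X0X00000X0X
r11=1011: XXXX0000XXXX
r12=1100: X000X000X000X
r13=1101: XX00XX00XX00XX
r14=1110: X0X0X0X0X0X0X0X
r15=1111: XXXXXXXXXXXXXXXX
r16=10000: X000000000000000X

Answer: X
XX
X0X
XXXX
X000X
XX00XX
X0X0X0X
XXXXXXXX
X0000000X
XX000000XX
X0X00000X0X
XXXX0000XXXX
X000X000X000X
XX00XX00XX00XX
X0X0X0X0X0X0X0X
XXXXXXXXXXXXXXXX
X000000000000000X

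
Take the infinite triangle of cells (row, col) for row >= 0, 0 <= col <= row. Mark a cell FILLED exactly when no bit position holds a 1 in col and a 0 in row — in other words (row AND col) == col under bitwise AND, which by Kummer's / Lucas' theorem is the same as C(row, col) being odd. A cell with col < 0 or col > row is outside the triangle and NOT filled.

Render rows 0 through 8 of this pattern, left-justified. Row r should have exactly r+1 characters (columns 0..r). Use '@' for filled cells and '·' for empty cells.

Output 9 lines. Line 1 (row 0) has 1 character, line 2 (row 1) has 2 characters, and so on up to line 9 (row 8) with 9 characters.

Answer: @
@@
@·@
@@@@
@···@
@@··@@
@·@·@·@
@@@@@@@@
@·······@

Derivation:
r0=0: @
r1=1: @@
r2=10: @·@
r3=11: @@@@
r4=100: @···@
r5=101: @@··@@
r6=110: @·@·@·@
r7=111: @@@@@@@@
r8=1000: @·······@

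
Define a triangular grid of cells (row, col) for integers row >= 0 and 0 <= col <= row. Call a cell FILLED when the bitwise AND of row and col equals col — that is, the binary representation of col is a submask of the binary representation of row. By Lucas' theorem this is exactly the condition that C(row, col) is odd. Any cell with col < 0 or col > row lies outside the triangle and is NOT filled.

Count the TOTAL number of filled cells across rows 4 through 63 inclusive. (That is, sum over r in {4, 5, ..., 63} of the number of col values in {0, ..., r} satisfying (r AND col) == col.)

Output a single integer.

r4=100 pc1: +2 =2
r5=101 pc2: +4 =6
r6=110 pc2: +4 =10
r7=111 pc3: +8 =18
r8=1000 pc1: +2 =20
r9=1001 pc2: +4 =24
r10=1010 pc2: +4 =28
r11=1011 pc3: +8 =36
r12=1100 pc2: +4 =40
r13=1101 pc3: +8 =48
r14=1110 pc3: +8 =56
r15=1111 pc4: +16 =72
r16=10000 pc1: +2 =74
r17=10001 pc2: +4 =78
r18=10010 pc2: +4 =82
r19=10011 pc3: +8 =90
r20=10100 pc2: +4 =94
r21=10101 pc3: +8 =102
r22=10110 pc3: +8 =110
r23=10111 pc4: +16 =126
r24=11000 pc2: +4 =130
r25=11001 pc3: +8 =138
r26=11010 pc3: +8 =146
r27=11011 pc4: +16 =162
r28=11100 pc3: +8 =170
r29=11101 pc4: +16 =186
r30=11110 pc4: +16 =202
r31=11111 pc5: +32 =234
r32=100000 pc1: +2 =236
r33=100001 pc2: +4 =240
r34=100010 pc2: +4 =244
r35=100011 pc3: +8 =252
r36=100100 pc2: +4 =256
r37=100101 pc3: +8 =264
r38=100110 pc3: +8 =272
r39=100111 pc4: +16 =288
r40=101000 pc2: +4 =292
r41=101001 pc3: +8 =300
r42=101010 pc3: +8 =308
r43=101011 pc4: +16 =324
r44=101100 pc3: +8 =332
r45=101101 pc4: +16 =348
r46=101110 pc4: +16 =364
r47=101111 pc5: +32 =396
r48=110000 pc2: +4 =400
r49=110001 pc3: +8 =408
r50=110010 pc3: +8 =416
r51=110011 pc4: +16 =432
r52=110100 pc3: +8 =440
r53=110101 pc4: +16 =456
r54=110110 pc4: +16 =472
r55=110111 pc5: +32 =504
r56=111000 pc3: +8 =512
r57=111001 pc4: +16 =528
r58=111010 pc4: +16 =544
r59=111011 pc5: +32 =576
r60=111100 pc4: +16 =592
r61=111101 pc5: +32 =624
r62=111110 pc5: +32 =656
r63=111111 pc6: +64 =720

Answer: 720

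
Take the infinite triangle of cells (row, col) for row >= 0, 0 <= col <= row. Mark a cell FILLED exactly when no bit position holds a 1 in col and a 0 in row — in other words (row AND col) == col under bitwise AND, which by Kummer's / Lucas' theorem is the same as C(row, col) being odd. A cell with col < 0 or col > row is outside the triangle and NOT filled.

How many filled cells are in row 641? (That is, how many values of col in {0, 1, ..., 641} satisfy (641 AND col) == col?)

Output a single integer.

641 in binary = 1010000001
popcount(641) = number of 1-bits in 1010000001 = 3
A col c satisfies (641 AND c) == c iff every set bit of c is also set in 641; each of the 3 set bits of 641 can independently be on or off in c.
count = 2^3 = 8

Answer: 8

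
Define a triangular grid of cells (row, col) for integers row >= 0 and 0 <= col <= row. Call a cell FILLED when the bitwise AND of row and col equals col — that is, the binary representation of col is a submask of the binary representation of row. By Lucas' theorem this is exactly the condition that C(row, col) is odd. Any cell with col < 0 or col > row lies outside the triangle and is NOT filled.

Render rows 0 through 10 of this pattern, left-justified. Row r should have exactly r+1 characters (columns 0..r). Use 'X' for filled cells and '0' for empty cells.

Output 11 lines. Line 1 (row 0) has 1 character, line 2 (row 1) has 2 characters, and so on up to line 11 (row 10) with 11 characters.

r0=0: X
r1=1: XX
r2=10: X0X
r3=11: XXXX
r4=100: X000X
r5=101: XX00XX
r6=110: X0X0X0X
r7=111: XXXXXXXX
r8=1000: X0000000X
r9=1001: XX000000XX
r10=1010: X0X00000X0X

Answer: X
XX
X0X
XXXX
X000X
XX00XX
X0X0X0X
XXXXXXXX
X0000000X
XX000000XX
X0X00000X0X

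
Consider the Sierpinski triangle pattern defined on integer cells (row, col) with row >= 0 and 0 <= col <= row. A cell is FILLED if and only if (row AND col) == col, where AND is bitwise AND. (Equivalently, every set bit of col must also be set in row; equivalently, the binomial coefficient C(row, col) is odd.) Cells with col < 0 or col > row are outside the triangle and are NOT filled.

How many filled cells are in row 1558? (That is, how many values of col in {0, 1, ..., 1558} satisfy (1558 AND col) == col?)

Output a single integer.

Answer: 32

Derivation:
1558 in binary = 11000010110
popcount(1558) = number of 1-bits in 11000010110 = 5
A col c satisfies (1558 AND c) == c iff every set bit of c is also set in 1558; each of the 5 set bits of 1558 can independently be on or off in c.
count = 2^5 = 32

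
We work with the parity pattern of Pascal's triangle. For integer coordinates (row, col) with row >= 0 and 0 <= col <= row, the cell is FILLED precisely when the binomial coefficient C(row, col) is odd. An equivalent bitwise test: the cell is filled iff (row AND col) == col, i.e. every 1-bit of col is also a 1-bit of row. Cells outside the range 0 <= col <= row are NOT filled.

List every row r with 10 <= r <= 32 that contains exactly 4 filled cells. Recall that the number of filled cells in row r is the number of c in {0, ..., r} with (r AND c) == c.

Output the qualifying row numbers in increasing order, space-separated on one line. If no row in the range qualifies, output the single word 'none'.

Row r has 2^popcount(r) filled cells, so we need popcount(r) = log2(4) = 2.
Scan r = 10..32 and keep those with exactly 2 one-bits:
r=10=1010 popcount=2 -> KEEP
r=11=1011 popcount=3 -> skip
r=12=1100 popcount=2 -> KEEP
r=13=1101 popcount=3 -> skip
r=14=1110 popcount=3 -> skip
r=15=1111 popcount=4 -> skip
r=16=10000 popcount=1 -> skip
r=17=10001 popcount=2 -> KEEP
r=18=10010 popcount=2 -> KEEP
r=19=10011 popcount=3 -> skip
r=20=10100 popcount=2 -> KEEP
r=21=10101 popcount=3 -> skip
r=22=10110 popcount=3 -> skip
r=23=10111 popcount=4 -> skip
r=24=11000 popcount=2 -> KEEP
r=25=11001 popcount=3 -> skip
r=26=11010 popcount=3 -> skip
r=27=11011 popcount=4 -> skip
r=28=11100 popcount=3 -> skip
r=29=11101 popcount=4 -> skip
r=30=11110 popcount=4 -> skip
r=31=11111 popcount=5 -> skip
r=32=100000 popcount=1 -> skip
Kept rows: 10 12 17 18 20 24

Answer: 10 12 17 18 20 24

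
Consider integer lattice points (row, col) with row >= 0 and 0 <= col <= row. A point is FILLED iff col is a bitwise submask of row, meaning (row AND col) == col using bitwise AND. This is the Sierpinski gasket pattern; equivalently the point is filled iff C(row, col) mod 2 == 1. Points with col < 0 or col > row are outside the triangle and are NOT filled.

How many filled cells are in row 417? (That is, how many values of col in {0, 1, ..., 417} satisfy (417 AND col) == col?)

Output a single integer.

Answer: 16

Derivation:
417 in binary = 110100001
popcount(417) = number of 1-bits in 110100001 = 4
A col c satisfies (417 AND c) == c iff every set bit of c is also set in 417; each of the 4 set bits of 417 can independently be on or off in c.
count = 2^4 = 16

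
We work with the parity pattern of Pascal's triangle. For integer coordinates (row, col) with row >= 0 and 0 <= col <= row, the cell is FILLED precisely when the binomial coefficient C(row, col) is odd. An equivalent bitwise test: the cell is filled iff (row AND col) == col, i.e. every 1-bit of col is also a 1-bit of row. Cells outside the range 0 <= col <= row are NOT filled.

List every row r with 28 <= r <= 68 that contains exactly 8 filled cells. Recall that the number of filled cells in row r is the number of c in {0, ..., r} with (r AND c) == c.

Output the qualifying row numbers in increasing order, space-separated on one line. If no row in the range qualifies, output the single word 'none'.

Answer: 28 35 37 38 41 42 44 49 50 52 56 67

Derivation:
Row r has 2^popcount(r) filled cells, so we need popcount(r) = log2(8) = 3.
Scan r = 28..68 and keep those with exactly 3 one-bits:
r=28=11100 popcount=3 -> KEEP
r=29=11101 popcount=4 -> skip
r=30=11110 popcount=4 -> skip
r=31=11111 popcount=5 -> skip
r=32=100000 popcount=1 -> skip
r=33=100001 popcount=2 -> skip
r=34=100010 popcount=2 -> skip
r=35=100011 popcount=3 -> KEEP
r=36=100100 popcount=2 -> skip
r=37=100101 popcount=3 -> KEEP
r=38=100110 popcount=3 -> KEEP
r=39=100111 popcount=4 -> skip
r=40=101000 popcount=2 -> skip
r=41=101001 popcount=3 -> KEEP
r=42=101010 popcount=3 -> KEEP
r=43=101011 popcount=4 -> skip
r=44=101100 popcount=3 -> KEEP
r=45=101101 popcount=4 -> skip
r=46=101110 popcount=4 -> skip
r=47=101111 popcount=5 -> skip
r=48=110000 popcount=2 -> skip
r=49=110001 popcount=3 -> KEEP
r=50=110010 popcount=3 -> KEEP
r=51=110011 popcount=4 -> skip
r=52=110100 popcount=3 -> KEEP
r=53=110101 popcount=4 -> skip
r=54=110110 popcount=4 -> skip
r=55=110111 popcount=5 -> skip
r=56=111000 popcount=3 -> KEEP
r=57=111001 popcount=4 -> skip
r=58=111010 popcount=4 -> skip
r=59=111011 popcount=5 -> skip
r=60=111100 popcount=4 -> skip
r=61=111101 popcount=5 -> skip
r=62=111110 popcount=5 -> skip
r=63=111111 popcount=6 -> skip
r=64=1000000 popcount=1 -> skip
r=65=1000001 popcount=2 -> skip
r=66=1000010 popcount=2 -> skip
r=67=1000011 popcount=3 -> KEEP
r=68=1000100 popcount=2 -> skip
Kept rows: 28 35 37 38 41 42 44 49 50 52 56 67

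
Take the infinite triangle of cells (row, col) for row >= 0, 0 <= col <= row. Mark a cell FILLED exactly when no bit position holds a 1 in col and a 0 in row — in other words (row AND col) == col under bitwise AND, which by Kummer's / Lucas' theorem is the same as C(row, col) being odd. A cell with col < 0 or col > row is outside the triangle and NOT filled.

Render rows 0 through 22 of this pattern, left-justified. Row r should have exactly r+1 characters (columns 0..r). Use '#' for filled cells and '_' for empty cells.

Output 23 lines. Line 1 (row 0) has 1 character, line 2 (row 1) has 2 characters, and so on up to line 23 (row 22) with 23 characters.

Answer: #
##
#_#
####
#___#
##__##
#_#_#_#
########
#_______#
##______##
#_#_____#_#
####____####
#___#___#___#
##__##__##__##
#_#_#_#_#_#_#_#
################
#_______________#
##______________##
#_#_____________#_#
####____________####
#___#___________#___#
##__##__________##__##
#_#_#_#_________#_#_#_#

Derivation:
r0=0: #
r1=1: ##
r2=10: #_#
r3=11: ####
r4=100: #___#
r5=101: ##__##
r6=110: #_#_#_#
r7=111: ########
r8=1000: #_______#
r9=1001: ##______##
r10=1010: #_#_____#_#
r11=1011: ####____####
r12=1100: #___#___#___#
r13=1101: ##__##__##__##
r14=1110: #_#_#_#_#_#_#_#
r15=1111: ################
r16=10000: #_______________#
r17=10001: ##______________##
r18=10010: #_#_____________#_#
r19=10011: ####____________####
r20=10100: #___#___________#___#
r21=10101: ##__##__________##__##
r22=10110: #_#_#_#_________#_#_#_#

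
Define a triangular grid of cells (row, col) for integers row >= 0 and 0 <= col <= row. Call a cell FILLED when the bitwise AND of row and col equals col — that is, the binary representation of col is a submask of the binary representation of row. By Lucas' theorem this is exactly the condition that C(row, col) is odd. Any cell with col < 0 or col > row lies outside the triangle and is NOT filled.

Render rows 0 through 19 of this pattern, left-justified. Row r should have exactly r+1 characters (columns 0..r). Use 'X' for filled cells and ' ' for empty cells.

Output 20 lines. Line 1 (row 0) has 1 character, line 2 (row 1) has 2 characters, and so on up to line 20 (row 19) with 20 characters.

r0=0: X
r1=1: XX
r2=10: X X
r3=11: XXXX
r4=100: X   X
r5=101: XX  XX
r6=110: X X X X
r7=111: XXXXXXXX
r8=1000: X       X
r9=1001: XX      XX
r10=1010: X X     X X
r11=1011: XXXX    XXXX
r12=1100: X   X   X   X
r13=1101: XX  XX  XX  XX
r14=1110: X X X X X X X X
r15=1111: XXXXXXXXXXXXXXXX
r16=10000: X               X
r17=10001: XX              XX
r18=10010: X X             X X
r19=10011: XXXX            XXXX

Answer: X
XX
X X
XXXX
X   X
XX  XX
X X X X
XXXXXXXX
X       X
XX      XX
X X     X X
XXXX    XXXX
X   X   X   X
XX  XX  XX  XX
X X X X X X X X
XXXXXXXXXXXXXXXX
X               X
XX              XX
X X             X X
XXXX            XXXX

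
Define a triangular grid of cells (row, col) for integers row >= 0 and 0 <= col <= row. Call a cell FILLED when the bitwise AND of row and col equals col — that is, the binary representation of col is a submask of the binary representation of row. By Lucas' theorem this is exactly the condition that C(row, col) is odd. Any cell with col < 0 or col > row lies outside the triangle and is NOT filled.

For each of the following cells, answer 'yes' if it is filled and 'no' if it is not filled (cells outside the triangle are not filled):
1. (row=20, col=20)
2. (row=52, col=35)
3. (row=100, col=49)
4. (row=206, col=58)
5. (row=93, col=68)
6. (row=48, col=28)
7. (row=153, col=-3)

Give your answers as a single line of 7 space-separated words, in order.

Answer: yes no no no yes no no

Derivation:
(20,20): row=0b10100, col=0b10100, row AND col = 0b10100 = 20; 20 == 20 -> filled
(52,35): row=0b110100, col=0b100011, row AND col = 0b100000 = 32; 32 != 35 -> empty
(100,49): row=0b1100100, col=0b110001, row AND col = 0b100000 = 32; 32 != 49 -> empty
(206,58): row=0b11001110, col=0b111010, row AND col = 0b1010 = 10; 10 != 58 -> empty
(93,68): row=0b1011101, col=0b1000100, row AND col = 0b1000100 = 68; 68 == 68 -> filled
(48,28): row=0b110000, col=0b11100, row AND col = 0b10000 = 16; 16 != 28 -> empty
(153,-3): col outside [0, 153] -> not filled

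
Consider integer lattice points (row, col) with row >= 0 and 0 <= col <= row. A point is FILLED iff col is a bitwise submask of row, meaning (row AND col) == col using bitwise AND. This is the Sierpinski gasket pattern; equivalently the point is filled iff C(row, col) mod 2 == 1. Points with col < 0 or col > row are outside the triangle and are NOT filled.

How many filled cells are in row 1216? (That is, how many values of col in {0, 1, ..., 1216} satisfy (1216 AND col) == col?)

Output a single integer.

1216 in binary = 10011000000
popcount(1216) = number of 1-bits in 10011000000 = 3
A col c satisfies (1216 AND c) == c iff every set bit of c is also set in 1216; each of the 3 set bits of 1216 can independently be on or off in c.
count = 2^3 = 8

Answer: 8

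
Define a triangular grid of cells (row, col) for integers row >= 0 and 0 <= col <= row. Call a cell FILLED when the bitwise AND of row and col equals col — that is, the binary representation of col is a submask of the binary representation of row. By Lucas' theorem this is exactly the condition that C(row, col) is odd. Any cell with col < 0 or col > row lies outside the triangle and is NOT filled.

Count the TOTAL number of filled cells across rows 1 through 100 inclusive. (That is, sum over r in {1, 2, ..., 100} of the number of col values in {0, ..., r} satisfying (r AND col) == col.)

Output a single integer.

Answer: 1258

Derivation:
r1=1 pc1: +2 =2
r2=10 pc1: +2 =4
r3=11 pc2: +4 =8
r4=100 pc1: +2 =10
r5=101 pc2: +4 =14
r6=110 pc2: +4 =18
r7=111 pc3: +8 =26
r8=1000 pc1: +2 =28
r9=1001 pc2: +4 =32
r10=1010 pc2: +4 =36
r11=1011 pc3: +8 =44
r12=1100 pc2: +4 =48
r13=1101 pc3: +8 =56
r14=1110 pc3: +8 =64
r15=1111 pc4: +16 =80
r16=10000 pc1: +2 =82
r17=10001 pc2: +4 =86
r18=10010 pc2: +4 =90
r19=10011 pc3: +8 =98
r20=10100 pc2: +4 =102
r21=10101 pc3: +8 =110
r22=10110 pc3: +8 =118
r23=10111 pc4: +16 =134
r24=11000 pc2: +4 =138
r25=11001 pc3: +8 =146
r26=11010 pc3: +8 =154
r27=11011 pc4: +16 =170
r28=11100 pc3: +8 =178
r29=11101 pc4: +16 =194
r30=11110 pc4: +16 =210
r31=11111 pc5: +32 =242
r32=100000 pc1: +2 =244
r33=100001 pc2: +4 =248
r34=100010 pc2: +4 =252
r35=100011 pc3: +8 =260
r36=100100 pc2: +4 =264
r37=100101 pc3: +8 =272
r38=100110 pc3: +8 =280
r39=100111 pc4: +16 =296
r40=101000 pc2: +4 =300
r41=101001 pc3: +8 =308
r42=101010 pc3: +8 =316
r43=101011 pc4: +16 =332
r44=101100 pc3: +8 =340
r45=101101 pc4: +16 =356
r46=101110 pc4: +16 =372
r47=101111 pc5: +32 =404
r48=110000 pc2: +4 =408
r49=110001 pc3: +8 =416
r50=110010 pc3: +8 =424
r51=110011 pc4: +16 =440
r52=110100 pc3: +8 =448
r53=110101 pc4: +16 =464
r54=110110 pc4: +16 =480
r55=110111 pc5: +32 =512
r56=111000 pc3: +8 =520
r57=111001 pc4: +16 =536
r58=111010 pc4: +16 =552
r59=111011 pc5: +32 =584
r60=111100 pc4: +16 =600
r61=111101 pc5: +32 =632
r62=111110 pc5: +32 =664
r63=111111 pc6: +64 =728
r64=1000000 pc1: +2 =730
r65=1000001 pc2: +4 =734
r66=1000010 pc2: +4 =738
r67=1000011 pc3: +8 =746
r68=1000100 pc2: +4 =750
r69=1000101 pc3: +8 =758
r70=1000110 pc3: +8 =766
r71=1000111 pc4: +16 =782
r72=1001000 pc2: +4 =786
r73=1001001 pc3: +8 =794
r74=1001010 pc3: +8 =802
r75=1001011 pc4: +16 =818
r76=1001100 pc3: +8 =826
r77=1001101 pc4: +16 =842
r78=1001110 pc4: +16 =858
r79=1001111 pc5: +32 =890
r80=1010000 pc2: +4 =894
r81=1010001 pc3: +8 =902
r82=1010010 pc3: +8 =910
r83=1010011 pc4: +16 =926
r84=1010100 pc3: +8 =934
r85=1010101 pc4: +16 =950
r86=1010110 pc4: +16 =966
r87=1010111 pc5: +32 =998
r88=1011000 pc3: +8 =1006
r89=1011001 pc4: +16 =1022
r90=1011010 pc4: +16 =1038
r91=1011011 pc5: +32 =1070
r92=1011100 pc4: +16 =1086
r93=1011101 pc5: +32 =1118
r94=1011110 pc5: +32 =1150
r95=1011111 pc6: +64 =1214
r96=1100000 pc2: +4 =1218
r97=1100001 pc3: +8 =1226
r98=1100010 pc3: +8 =1234
r99=1100011 pc4: +16 =1250
r100=1100100 pc3: +8 =1258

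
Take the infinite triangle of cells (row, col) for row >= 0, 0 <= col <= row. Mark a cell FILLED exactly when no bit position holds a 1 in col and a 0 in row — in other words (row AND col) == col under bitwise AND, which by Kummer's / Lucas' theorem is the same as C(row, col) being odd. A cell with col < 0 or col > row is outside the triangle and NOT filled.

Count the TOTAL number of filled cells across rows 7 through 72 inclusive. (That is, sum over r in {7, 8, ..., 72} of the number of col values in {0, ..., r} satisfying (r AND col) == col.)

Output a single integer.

Answer: 768

Derivation:
r7=111 pc3: +8 =8
r8=1000 pc1: +2 =10
r9=1001 pc2: +4 =14
r10=1010 pc2: +4 =18
r11=1011 pc3: +8 =26
r12=1100 pc2: +4 =30
r13=1101 pc3: +8 =38
r14=1110 pc3: +8 =46
r15=1111 pc4: +16 =62
r16=10000 pc1: +2 =64
r17=10001 pc2: +4 =68
r18=10010 pc2: +4 =72
r19=10011 pc3: +8 =80
r20=10100 pc2: +4 =84
r21=10101 pc3: +8 =92
r22=10110 pc3: +8 =100
r23=10111 pc4: +16 =116
r24=11000 pc2: +4 =120
r25=11001 pc3: +8 =128
r26=11010 pc3: +8 =136
r27=11011 pc4: +16 =152
r28=11100 pc3: +8 =160
r29=11101 pc4: +16 =176
r30=11110 pc4: +16 =192
r31=11111 pc5: +32 =224
r32=100000 pc1: +2 =226
r33=100001 pc2: +4 =230
r34=100010 pc2: +4 =234
r35=100011 pc3: +8 =242
r36=100100 pc2: +4 =246
r37=100101 pc3: +8 =254
r38=100110 pc3: +8 =262
r39=100111 pc4: +16 =278
r40=101000 pc2: +4 =282
r41=101001 pc3: +8 =290
r42=101010 pc3: +8 =298
r43=101011 pc4: +16 =314
r44=101100 pc3: +8 =322
r45=101101 pc4: +16 =338
r46=101110 pc4: +16 =354
r47=101111 pc5: +32 =386
r48=110000 pc2: +4 =390
r49=110001 pc3: +8 =398
r50=110010 pc3: +8 =406
r51=110011 pc4: +16 =422
r52=110100 pc3: +8 =430
r53=110101 pc4: +16 =446
r54=110110 pc4: +16 =462
r55=110111 pc5: +32 =494
r56=111000 pc3: +8 =502
r57=111001 pc4: +16 =518
r58=111010 pc4: +16 =534
r59=111011 pc5: +32 =566
r60=111100 pc4: +16 =582
r61=111101 pc5: +32 =614
r62=111110 pc5: +32 =646
r63=111111 pc6: +64 =710
r64=1000000 pc1: +2 =712
r65=1000001 pc2: +4 =716
r66=1000010 pc2: +4 =720
r67=1000011 pc3: +8 =728
r68=1000100 pc2: +4 =732
r69=1000101 pc3: +8 =740
r70=1000110 pc3: +8 =748
r71=1000111 pc4: +16 =764
r72=1001000 pc2: +4 =768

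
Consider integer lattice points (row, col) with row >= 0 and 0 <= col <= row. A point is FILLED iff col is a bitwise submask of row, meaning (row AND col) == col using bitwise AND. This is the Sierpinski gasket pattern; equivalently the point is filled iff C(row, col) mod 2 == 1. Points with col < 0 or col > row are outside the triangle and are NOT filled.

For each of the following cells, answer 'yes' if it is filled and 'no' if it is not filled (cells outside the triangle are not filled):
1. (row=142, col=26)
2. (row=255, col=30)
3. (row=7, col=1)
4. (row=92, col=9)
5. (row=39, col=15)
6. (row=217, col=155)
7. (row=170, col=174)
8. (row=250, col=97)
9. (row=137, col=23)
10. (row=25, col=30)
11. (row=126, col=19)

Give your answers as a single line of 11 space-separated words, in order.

(142,26): row=0b10001110, col=0b11010, row AND col = 0b1010 = 10; 10 != 26 -> empty
(255,30): row=0b11111111, col=0b11110, row AND col = 0b11110 = 30; 30 == 30 -> filled
(7,1): row=0b111, col=0b1, row AND col = 0b1 = 1; 1 == 1 -> filled
(92,9): row=0b1011100, col=0b1001, row AND col = 0b1000 = 8; 8 != 9 -> empty
(39,15): row=0b100111, col=0b1111, row AND col = 0b111 = 7; 7 != 15 -> empty
(217,155): row=0b11011001, col=0b10011011, row AND col = 0b10011001 = 153; 153 != 155 -> empty
(170,174): col outside [0, 170] -> not filled
(250,97): row=0b11111010, col=0b1100001, row AND col = 0b1100000 = 96; 96 != 97 -> empty
(137,23): row=0b10001001, col=0b10111, row AND col = 0b1 = 1; 1 != 23 -> empty
(25,30): col outside [0, 25] -> not filled
(126,19): row=0b1111110, col=0b10011, row AND col = 0b10010 = 18; 18 != 19 -> empty

Answer: no yes yes no no no no no no no no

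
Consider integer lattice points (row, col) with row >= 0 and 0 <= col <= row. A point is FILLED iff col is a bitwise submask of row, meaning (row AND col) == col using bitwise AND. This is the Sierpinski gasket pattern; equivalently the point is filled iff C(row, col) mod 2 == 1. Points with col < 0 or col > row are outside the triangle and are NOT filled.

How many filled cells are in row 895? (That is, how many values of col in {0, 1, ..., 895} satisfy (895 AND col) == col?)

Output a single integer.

895 in binary = 1101111111
popcount(895) = number of 1-bits in 1101111111 = 9
A col c satisfies (895 AND c) == c iff every set bit of c is also set in 895; each of the 9 set bits of 895 can independently be on or off in c.
count = 2^9 = 512

Answer: 512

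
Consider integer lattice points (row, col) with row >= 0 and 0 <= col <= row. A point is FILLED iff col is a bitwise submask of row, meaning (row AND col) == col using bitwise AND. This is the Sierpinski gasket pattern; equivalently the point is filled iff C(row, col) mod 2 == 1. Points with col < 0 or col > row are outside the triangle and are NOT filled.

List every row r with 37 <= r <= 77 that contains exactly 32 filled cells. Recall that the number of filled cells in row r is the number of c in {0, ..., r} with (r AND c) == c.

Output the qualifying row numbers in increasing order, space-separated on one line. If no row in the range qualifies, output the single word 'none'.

Row r has 2^popcount(r) filled cells, so we need popcount(r) = log2(32) = 5.
Scan r = 37..77 and keep those with exactly 5 one-bits:
r=37=100101 popcount=3 -> skip
r=38=100110 popcount=3 -> skip
r=39=100111 popcount=4 -> skip
r=40=101000 popcount=2 -> skip
r=41=101001 popcount=3 -> skip
r=42=101010 popcount=3 -> skip
r=43=101011 popcount=4 -> skip
r=44=101100 popcount=3 -> skip
r=45=101101 popcount=4 -> skip
r=46=101110 popcount=4 -> skip
r=47=101111 popcount=5 -> KEEP
r=48=110000 popcount=2 -> skip
r=49=110001 popcount=3 -> skip
r=50=110010 popcount=3 -> skip
r=51=110011 popcount=4 -> skip
r=52=110100 popcount=3 -> skip
r=53=110101 popcount=4 -> skip
r=54=110110 popcount=4 -> skip
r=55=110111 popcount=5 -> KEEP
r=56=111000 popcount=3 -> skip
r=57=111001 popcount=4 -> skip
r=58=111010 popcount=4 -> skip
r=59=111011 popcount=5 -> KEEP
r=60=111100 popcount=4 -> skip
r=61=111101 popcount=5 -> KEEP
r=62=111110 popcount=5 -> KEEP
r=63=111111 popcount=6 -> skip
r=64=1000000 popcount=1 -> skip
r=65=1000001 popcount=2 -> skip
r=66=1000010 popcount=2 -> skip
r=67=1000011 popcount=3 -> skip
r=68=1000100 popcount=2 -> skip
r=69=1000101 popcount=3 -> skip
r=70=1000110 popcount=3 -> skip
r=71=1000111 popcount=4 -> skip
r=72=1001000 popcount=2 -> skip
r=73=1001001 popcount=3 -> skip
r=74=1001010 popcount=3 -> skip
r=75=1001011 popcount=4 -> skip
r=76=1001100 popcount=3 -> skip
r=77=1001101 popcount=4 -> skip
Kept rows: 47 55 59 61 62

Answer: 47 55 59 61 62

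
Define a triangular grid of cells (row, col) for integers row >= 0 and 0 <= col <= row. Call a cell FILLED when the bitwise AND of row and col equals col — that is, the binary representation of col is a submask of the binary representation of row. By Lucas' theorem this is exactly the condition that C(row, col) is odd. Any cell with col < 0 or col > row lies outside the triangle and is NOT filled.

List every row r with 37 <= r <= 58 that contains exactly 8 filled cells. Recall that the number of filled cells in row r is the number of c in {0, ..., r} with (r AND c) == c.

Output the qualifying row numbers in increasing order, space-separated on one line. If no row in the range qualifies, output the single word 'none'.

Answer: 37 38 41 42 44 49 50 52 56

Derivation:
Row r has 2^popcount(r) filled cells, so we need popcount(r) = log2(8) = 3.
Scan r = 37..58 and keep those with exactly 3 one-bits:
r=37=100101 popcount=3 -> KEEP
r=38=100110 popcount=3 -> KEEP
r=39=100111 popcount=4 -> skip
r=40=101000 popcount=2 -> skip
r=41=101001 popcount=3 -> KEEP
r=42=101010 popcount=3 -> KEEP
r=43=101011 popcount=4 -> skip
r=44=101100 popcount=3 -> KEEP
r=45=101101 popcount=4 -> skip
r=46=101110 popcount=4 -> skip
r=47=101111 popcount=5 -> skip
r=48=110000 popcount=2 -> skip
r=49=110001 popcount=3 -> KEEP
r=50=110010 popcount=3 -> KEEP
r=51=110011 popcount=4 -> skip
r=52=110100 popcount=3 -> KEEP
r=53=110101 popcount=4 -> skip
r=54=110110 popcount=4 -> skip
r=55=110111 popcount=5 -> skip
r=56=111000 popcount=3 -> KEEP
r=57=111001 popcount=4 -> skip
r=58=111010 popcount=4 -> skip
Kept rows: 37 38 41 42 44 49 50 52 56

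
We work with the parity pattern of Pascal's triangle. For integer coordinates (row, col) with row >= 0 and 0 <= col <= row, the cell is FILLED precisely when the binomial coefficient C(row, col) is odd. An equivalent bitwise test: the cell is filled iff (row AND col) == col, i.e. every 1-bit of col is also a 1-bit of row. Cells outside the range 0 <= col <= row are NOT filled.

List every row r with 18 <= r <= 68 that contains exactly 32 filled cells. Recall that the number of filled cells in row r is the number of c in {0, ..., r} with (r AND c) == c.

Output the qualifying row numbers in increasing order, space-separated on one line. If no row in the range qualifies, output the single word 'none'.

Row r has 2^popcount(r) filled cells, so we need popcount(r) = log2(32) = 5.
Scan r = 18..68 and keep those with exactly 5 one-bits:
r=18=10010 popcount=2 -> skip
r=19=10011 popcount=3 -> skip
r=20=10100 popcount=2 -> skip
r=21=10101 popcount=3 -> skip
r=22=10110 popcount=3 -> skip
r=23=10111 popcount=4 -> skip
r=24=11000 popcount=2 -> skip
r=25=11001 popcount=3 -> skip
r=26=11010 popcount=3 -> skip
r=27=11011 popcount=4 -> skip
r=28=11100 popcount=3 -> skip
r=29=11101 popcount=4 -> skip
r=30=11110 popcount=4 -> skip
r=31=11111 popcount=5 -> KEEP
r=32=100000 popcount=1 -> skip
r=33=100001 popcount=2 -> skip
r=34=100010 popcount=2 -> skip
r=35=100011 popcount=3 -> skip
r=36=100100 popcount=2 -> skip
r=37=100101 popcount=3 -> skip
r=38=100110 popcount=3 -> skip
r=39=100111 popcount=4 -> skip
r=40=101000 popcount=2 -> skip
r=41=101001 popcount=3 -> skip
r=42=101010 popcount=3 -> skip
r=43=101011 popcount=4 -> skip
r=44=101100 popcount=3 -> skip
r=45=101101 popcount=4 -> skip
r=46=101110 popcount=4 -> skip
r=47=101111 popcount=5 -> KEEP
r=48=110000 popcount=2 -> skip
r=49=110001 popcount=3 -> skip
r=50=110010 popcount=3 -> skip
r=51=110011 popcount=4 -> skip
r=52=110100 popcount=3 -> skip
r=53=110101 popcount=4 -> skip
r=54=110110 popcount=4 -> skip
r=55=110111 popcount=5 -> KEEP
r=56=111000 popcount=3 -> skip
r=57=111001 popcount=4 -> skip
r=58=111010 popcount=4 -> skip
r=59=111011 popcount=5 -> KEEP
r=60=111100 popcount=4 -> skip
r=61=111101 popcount=5 -> KEEP
r=62=111110 popcount=5 -> KEEP
r=63=111111 popcount=6 -> skip
r=64=1000000 popcount=1 -> skip
r=65=1000001 popcount=2 -> skip
r=66=1000010 popcount=2 -> skip
r=67=1000011 popcount=3 -> skip
r=68=1000100 popcount=2 -> skip
Kept rows: 31 47 55 59 61 62

Answer: 31 47 55 59 61 62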